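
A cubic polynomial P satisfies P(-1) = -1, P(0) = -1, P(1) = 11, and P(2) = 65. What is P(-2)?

-19

Write P(n) = an^3 + bn^2 + cn + d. Substituting each data point gives a linear system:
  -a + b - c + d = -1
  d = -1
  a + b + c + d = 11
  8a + 4b + 2c + d = 65
Solving the system yields a = 5, b = 6, c = 1, d = -1.
So P(n) = 5n^3 + 6n^2 + n - 1.
Then P(-2) = -19.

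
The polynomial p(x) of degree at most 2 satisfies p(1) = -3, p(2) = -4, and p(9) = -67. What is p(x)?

p(x) = -x^2 + 2x - 4

Write p(x) = ax^2 + bx + c. Substituting each data point gives a linear system:
  a + b + c = -3
  4a + 2b + c = -4
  81a + 9b + c = -67
Solving the system yields a = -1, b = 2, c = -4.
So p(x) = -x^2 + 2x - 4.
Check: p(9) = -67. ✓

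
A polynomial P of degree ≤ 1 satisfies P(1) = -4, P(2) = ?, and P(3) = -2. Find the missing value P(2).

On equispaced nodes a degree-1 polynomial has vanishing second forward difference, so
  P(1) - 2·P(2) + P(3) = 0.
Substituting the known values and solving for P(2):
  -2·P(2) = 6
  P(2) = -3.

-3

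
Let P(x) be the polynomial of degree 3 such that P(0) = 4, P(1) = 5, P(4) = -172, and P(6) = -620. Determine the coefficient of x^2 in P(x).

Write P(x) = ax^3 + bx^2 + cx + d. Substituting each data point gives a linear system:
  d = 4
  a + b + c + d = 5
  64a + 16b + 4c + d = -172
  216a + 36b + 6c + d = -620
Solving the system yields a = -3, b = 0, c = 4, d = 4.
So P(x) = -3x^3 + 4x + 4.
The coefficient of x^2 is 0.

0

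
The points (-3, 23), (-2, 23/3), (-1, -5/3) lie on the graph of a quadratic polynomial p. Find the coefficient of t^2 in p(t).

3

Write p(t) = at^2 + bt + c. Substituting each data point gives a linear system:
  9a - 3b + c = 23
  4a - 2b + c = 23/3
  a - b + c = -5/3
Solving the system yields a = 3, b = -1/3, c = -5.
So p(t) = 3t^2 - (1/3)t - 5.
The leading coefficient is 3.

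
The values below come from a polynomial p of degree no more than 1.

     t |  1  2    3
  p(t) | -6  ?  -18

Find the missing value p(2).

-12

On equispaced nodes a degree-1 polynomial has vanishing second forward difference, so
  p(1) - 2·p(2) + p(3) = 0.
Substituting the known values and solving for p(2):
  -2·p(2) = 24
  p(2) = -12.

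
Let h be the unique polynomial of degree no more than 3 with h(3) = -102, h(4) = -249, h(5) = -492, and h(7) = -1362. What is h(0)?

Write h(t) = at^3 + bt^2 + ct + d. Substituting each data point gives a linear system:
  27a + 9b + 3c + d = -102
  64a + 16b + 4c + d = -249
  125a + 25b + 5c + d = -492
  343a + 49b + 7c + d = -1362
Solving the system yields a = -4, b = 0, c = 1, d = 3.
So h(t) = -4t^3 + t + 3.
Then h(0) = 3.

3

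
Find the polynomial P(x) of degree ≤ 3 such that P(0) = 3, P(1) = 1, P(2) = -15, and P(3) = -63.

Write P(x) = ax^3 + bx^2 + cx + d. Substituting each data point gives a linear system:
  d = 3
  a + b + c + d = 1
  8a + 4b + 2c + d = -15
  27a + 9b + 3c + d = -63
Solving the system yields a = -3, b = 2, c = -1, d = 3.
So P(x) = -3x³ + 2x² - x + 3.
Check: P(0) = 3. ✓

P(x) = -3x^3 + 2x^2 - x + 3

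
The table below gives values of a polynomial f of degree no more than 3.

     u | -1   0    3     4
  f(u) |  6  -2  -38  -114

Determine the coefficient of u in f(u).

Write f(u) = au^3 + bu^2 + cu + d. Substituting each data point gives a linear system:
  -a + b - c + d = 6
  d = -2
  27a + 9b + 3c + d = -38
  64a + 16b + 4c + d = -114
Solving the system yields a = -3, b = 5, c = 0, d = -2.
So f(u) = -3u^3 + 5u^2 - 2.
The coefficient of u is 0.

0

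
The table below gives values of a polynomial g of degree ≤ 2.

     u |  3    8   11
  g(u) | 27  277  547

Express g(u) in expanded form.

g(u) = 5u^2 - 5u - 3

Write g(u) = au^2 + bu + c. Substituting each data point gives a linear system:
  9a + 3b + c = 27
  64a + 8b + c = 277
  121a + 11b + c = 547
Solving the system yields a = 5, b = -5, c = -3.
So g(u) = 5u² - 5u - 3.
Check: g(3) = 27. ✓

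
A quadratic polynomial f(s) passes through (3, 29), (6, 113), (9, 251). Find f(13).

Write f(s) = as^2 + bs + c. Substituting each data point gives a linear system:
  9a + 3b + c = 29
  36a + 6b + c = 113
  81a + 9b + c = 251
Solving the system yields a = 3, b = 1, c = -1.
So f(s) = 3s² + s - 1.
Then f(13) = 519.

519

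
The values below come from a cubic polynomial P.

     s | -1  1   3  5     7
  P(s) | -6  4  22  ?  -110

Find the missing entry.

On equispaced nodes a degree-3 polynomial has vanishing fourth forward difference, so
  P(-1) - 4·P(1) + 6·P(3) - 4·P(5) + P(7) = 0.
Substituting the known values and solving for P(5):
  -4·P(5) = 0
  P(5) = 0.

0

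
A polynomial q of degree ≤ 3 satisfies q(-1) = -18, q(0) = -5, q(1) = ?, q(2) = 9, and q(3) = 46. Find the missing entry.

-2

On equispaced nodes a degree-3 polynomial has vanishing fourth forward difference, so
  q(-1) - 4·q(0) + 6·q(1) - 4·q(2) + q(3) = 0.
Substituting the known values and solving for q(1):
  6·q(1) = -12
  q(1) = -2.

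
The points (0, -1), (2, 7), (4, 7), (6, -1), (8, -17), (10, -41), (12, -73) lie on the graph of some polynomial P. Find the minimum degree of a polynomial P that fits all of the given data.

2

Forward differences of the values at x = 0, 2, 4, 6, 8, 10, 12:
  P  : -1  7  7  -1  -17  -41  -73
  Δ  : 8  0  -8  -16  -24  -32
  Δ^2: -8  -8  -8  -8  -8
  Δ^3: 0  0  0  0
  Δ^4: 0  0  0
  Δ^5: 0  0
  Δ^6: 0
The second differences are constant (-8) and nonzero, while all higher differences vanish, so the minimal degree is 2.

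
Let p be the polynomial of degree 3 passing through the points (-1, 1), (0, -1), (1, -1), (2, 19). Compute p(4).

Write p(u) = au^3 + bu^2 + cu + d. Substituting each data point gives a linear system:
  -a + b - c + d = 1
  d = -1
  a + b + c + d = -1
  8a + 4b + 2c + d = 19
Solving the system yields a = 3, b = 1, c = -4, d = -1.
So p(u) = 3u^3 + u^2 - 4u - 1.
Then p(4) = 191.

191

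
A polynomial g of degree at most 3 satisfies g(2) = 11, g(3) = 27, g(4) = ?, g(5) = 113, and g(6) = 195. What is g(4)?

The 4 known points determine the degree-3 polynomial uniquely.
Write g(n) = an^3 + bn^2 + cn + d. Substituting each data point gives a linear system:
  8a + 4b + 2c + d = 11
  27a + 9b + 3c + d = 27
  125a + 25b + 5c + d = 113
  216a + 36b + 6c + d = 195
Solving the system yields a = 1, b = -1, c = 2, d = 3.
So g(n) = n³ - n² + 2n + 3.
Then g(4) = 59.

59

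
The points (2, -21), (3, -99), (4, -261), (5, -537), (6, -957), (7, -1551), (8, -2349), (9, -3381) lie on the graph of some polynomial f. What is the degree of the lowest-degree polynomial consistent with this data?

3

Forward differences of the values at t = 2, 3, 4, 5, 6, 7, 8, 9:
  f  : -21  -99  -261  -537  -957  -1551  -2349  -3381
  Δ  : -78  -162  -276  -420  -594  -798  -1032
  Δ^2: -84  -114  -144  -174  -204  -234
  Δ^3: -30  -30  -30  -30  -30
  Δ^4: 0  0  0  0
  Δ^5: 0  0  0
  Δ^6: 0  0
  Δ^7: 0
The third differences are constant (-30) and nonzero, while all higher differences vanish, so the minimal degree is 3.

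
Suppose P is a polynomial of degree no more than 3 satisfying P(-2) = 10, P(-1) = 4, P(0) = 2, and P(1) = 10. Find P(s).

Write P(s) = as^3 + bs^2 + cs + d. Substituting each data point gives a linear system:
  -8a + 4b - 2c + d = 10
  -a + b - c + d = 4
  d = 2
  a + b + c + d = 10
Solving the system yields a = 1, b = 5, c = 2, d = 2.
So P(s) = s^3 + 5s^2 + 2s + 2.
Check: P(0) = 2. ✓

P(s) = s^3 + 5s^2 + 2s + 2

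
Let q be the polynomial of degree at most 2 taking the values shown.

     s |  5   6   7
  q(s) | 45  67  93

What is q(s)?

Write q(s) = as^2 + bs + c. Substituting each data point gives a linear system:
  25a + 5b + c = 45
  36a + 6b + c = 67
  49a + 7b + c = 93
Solving the system yields a = 2, b = 0, c = -5.
So q(s) = 2s² - 5.
Check: q(6) = 67. ✓

q(s) = 2s^2 - 5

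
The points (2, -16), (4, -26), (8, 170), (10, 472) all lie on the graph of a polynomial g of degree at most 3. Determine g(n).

g(n) = n^3 - 5n^2 - 3n + 2

Write g(n) = an^3 + bn^2 + cn + d. Substituting each data point gives a linear system:
  8a + 4b + 2c + d = -16
  64a + 16b + 4c + d = -26
  512a + 64b + 8c + d = 170
  1000a + 100b + 10c + d = 472
Solving the system yields a = 1, b = -5, c = -3, d = 2.
So g(n) = n^3 - 5n^2 - 3n + 2.
Check: g(4) = -26. ✓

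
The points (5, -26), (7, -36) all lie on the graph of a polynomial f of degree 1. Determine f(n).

f(n) = -5n - 1

Write f(n) = an + b. Substituting each data point gives a linear system:
  5a + b = -26
  7a + b = -36
Solving the system yields a = -5, b = -1.
So f(n) = -5n - 1.
Check: f(5) = -26. ✓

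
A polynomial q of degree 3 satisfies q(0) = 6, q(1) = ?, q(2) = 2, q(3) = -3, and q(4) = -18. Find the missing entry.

The 4 known points determine the degree-3 polynomial uniquely.
Write q(s) = as^3 + bs^2 + cs + d. Substituting each data point gives a linear system:
  d = 6
  8a + 4b + 2c + d = 2
  27a + 9b + 3c + d = -3
  64a + 16b + 4c + d = -18
Solving the system yields a = -1, b = 4, c = -6, d = 6.
So q(s) = -s^3 + 4s^2 - 6s + 6.
Then q(1) = 3.

3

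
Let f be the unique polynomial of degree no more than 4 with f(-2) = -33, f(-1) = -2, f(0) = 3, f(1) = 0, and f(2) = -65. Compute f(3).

-318

Write f(n) = an^4 + bn^3 + cn^2 + dn + e. Substituting each data point gives a linear system:
  16a - 8b + 4c - 2d + e = -33
  a - b + c - d + e = -2
  e = 3
  a + b + c + d + e = 0
  16a + 8b + 4c + 2d + e = -65
Solving the system yields a = -3, b = -3, c = -1, d = 4, e = 3.
So f(n) = -3n⁴ - 3n³ - n² + 4n + 3.
Then f(3) = -318.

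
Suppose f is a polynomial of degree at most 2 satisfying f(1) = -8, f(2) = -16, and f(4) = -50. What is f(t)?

f(t) = -3t^2 + t - 6

Using the Lagrange interpolation formula with nodes 1, 2, 4:
  L_0(t) = (t - 2)(t - 4) / 3
  L_1(t) = (t - 1)(t - 4) / -2
  L_2(t) = (t - 1)(t - 2) / 6
Then f(t) = -8·L_0(t) - 16·L_1(t) - 50·L_2(t).
Expanding and collecting terms gives f(t) = -3t^2 + t - 6.
Check: f(2) = -16. ✓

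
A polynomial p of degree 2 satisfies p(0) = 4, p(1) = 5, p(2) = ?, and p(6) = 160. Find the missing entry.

16

The 3 known points determine the degree-2 polynomial uniquely.
Write p(u) = au^2 + bu + c. Substituting each data point gives a linear system:
  c = 4
  a + b + c = 5
  36a + 6b + c = 160
Solving the system yields a = 5, b = -4, c = 4.
So p(u) = 5u^2 - 4u + 4.
Then p(2) = 16.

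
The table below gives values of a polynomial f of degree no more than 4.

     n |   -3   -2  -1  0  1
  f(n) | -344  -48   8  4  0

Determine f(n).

Write f(n) = an^4 + bn^3 + cn^2 + dn + e. Substituting each data point gives a linear system:
  81a - 27b + 9c - 3d + e = -344
  16a - 8b + 4c - 2d + e = -48
  a - b + c - d + e = 8
  e = 4
  a + b + c + d + e = 0
Solving the system yields a = -5, b = 0, c = 5, d = -4, e = 4.
So f(n) = -5n⁴ + 5n² - 4n + 4.
Check: f(1) = 0. ✓

f(n) = -5n^4 + 5n^2 - 4n + 4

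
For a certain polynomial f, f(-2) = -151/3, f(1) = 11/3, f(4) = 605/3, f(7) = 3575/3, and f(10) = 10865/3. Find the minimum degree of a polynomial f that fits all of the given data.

3

Forward differences of the values at t = -2, 1, 4, 7, 10:
  f  : -151/3  11/3  605/3  3575/3  10865/3
  Δ  : 54  198  990  2430
  Δ^2: 144  792  1440
  Δ^3: 648  648
  Δ^4: 0
The third differences are constant (648) and nonzero, while all higher differences vanish, so the minimal degree is 3.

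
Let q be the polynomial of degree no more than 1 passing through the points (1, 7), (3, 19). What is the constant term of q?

1

Write q(x) = ax + b. Substituting each data point gives a linear system:
  a + b = 7
  3a + b = 19
Solving the system yields a = 6, b = 1.
So q(x) = 6x + 1.
The constant term is 1.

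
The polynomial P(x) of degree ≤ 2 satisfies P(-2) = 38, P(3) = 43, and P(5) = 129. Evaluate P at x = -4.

Using the Lagrange interpolation formula with nodes -2, 3, 5:
  L_0(x) = (x - 3)(x - 5) / 35
  L_1(x) = (x + 2)(x - 5) / -10
  L_2(x) = (x + 2)(x - 3) / 14
Then P(x) = 38·L_0(x) + 43·L_1(x) + 129·L_2(x).
Expanding and collecting terms gives P(x) = 6x^2 - 5x + 4.
Evaluating at x = -4: P(-4) = 120.

120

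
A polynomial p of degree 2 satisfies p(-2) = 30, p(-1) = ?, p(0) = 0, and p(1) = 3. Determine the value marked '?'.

9

The 3 known points determine the degree-2 polynomial uniquely.
Write p(n) = an^2 + bn + c. Substituting each data point gives a linear system:
  4a - 2b + c = 30
  c = 0
  a + b + c = 3
Solving the system yields a = 6, b = -3, c = 0.
So p(n) = 6n^2 - 3n.
Then p(-1) = 9.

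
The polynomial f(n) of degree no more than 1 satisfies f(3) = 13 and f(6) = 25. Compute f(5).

Using the Lagrange interpolation formula with nodes 3, 6:
  L_0(n) = (n - 6) / -3
  L_1(n) = (n - 3) / 3
Then f(n) = 13·L_0(n) + 25·L_1(n).
Expanding and collecting terms gives f(n) = 4n + 1.
Evaluating at n = 5: f(5) = 21.

21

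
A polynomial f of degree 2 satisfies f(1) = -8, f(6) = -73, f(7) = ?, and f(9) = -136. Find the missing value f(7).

-92

The 3 known points determine the degree-2 polynomial uniquely.
Write f(t) = at^2 + bt + c. Substituting each data point gives a linear system:
  a + b + c = -8
  36a + 6b + c = -73
  81a + 9b + c = -136
Solving the system yields a = -1, b = -6, c = -1.
So f(t) = -t^2 - 6t - 1.
Then f(7) = -92.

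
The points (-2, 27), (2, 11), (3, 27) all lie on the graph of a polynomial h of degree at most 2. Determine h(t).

Write h(t) = at^2 + bt + c. Substituting each data point gives a linear system:
  4a - 2b + c = 27
  4a + 2b + c = 11
  9a + 3b + c = 27
Solving the system yields a = 4, b = -4, c = 3.
So h(t) = 4t² - 4t + 3.
Check: h(3) = 27. ✓

h(t) = 4t^2 - 4t + 3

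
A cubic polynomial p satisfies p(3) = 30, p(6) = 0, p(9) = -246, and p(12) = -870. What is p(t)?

p(t) = -t^3 + 6t^2 - t + 6

Using the Lagrange interpolation formula with nodes 3, 6, 9, 12:
  L_0(t) = (t - 6)(t - 9)(t - 12) / -162
  L_1(t) = (t - 3)(t - 9)(t - 12) / 54
  L_2(t) = (t - 3)(t - 6)(t - 12) / -54
  L_3(t) = (t - 3)(t - 6)(t - 9) / 162
Then p(t) = 30·L_0(t) + 0·L_1(t) - 246·L_2(t) - 870·L_3(t).
Expanding and collecting terms gives p(t) = -t^3 + 6t^2 - t + 6.
Check: p(12) = -870. ✓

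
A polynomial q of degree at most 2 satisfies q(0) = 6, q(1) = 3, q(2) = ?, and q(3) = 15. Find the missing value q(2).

The 3 known points determine the degree-2 polynomial uniquely.
Write q(x) = ax^2 + bx + c. Substituting each data point gives a linear system:
  c = 6
  a + b + c = 3
  9a + 3b + c = 15
Solving the system yields a = 3, b = -6, c = 6.
So q(x) = 3x^2 - 6x + 6.
Then q(2) = 6.

6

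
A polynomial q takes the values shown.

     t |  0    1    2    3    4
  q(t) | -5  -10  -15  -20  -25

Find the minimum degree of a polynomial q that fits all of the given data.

1

Forward differences of the values at t = 0, 1, 2, 3, 4:
  q  : -5  -10  -15  -20  -25
  Δ  : -5  -5  -5  -5
  Δ^2: 0  0  0
  Δ^3: 0  0
  Δ^4: 0
The first differences are constant (-5) and nonzero, while all higher differences vanish, so the minimal degree is 1.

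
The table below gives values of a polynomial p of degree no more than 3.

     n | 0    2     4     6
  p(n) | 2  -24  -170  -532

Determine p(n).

p(n) = -2n^3 - 3n^2 + n + 2

Write p(n) = an^3 + bn^2 + cn + d. Substituting each data point gives a linear system:
  d = 2
  8a + 4b + 2c + d = -24
  64a + 16b + 4c + d = -170
  216a + 36b + 6c + d = -532
Solving the system yields a = -2, b = -3, c = 1, d = 2.
So p(n) = -2n³ - 3n² + n + 2.
Check: p(4) = -170. ✓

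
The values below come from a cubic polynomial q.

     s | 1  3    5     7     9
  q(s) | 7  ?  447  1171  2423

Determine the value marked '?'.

107

The 4 known points determine the degree-3 polynomial uniquely.
Write q(s) = as^3 + bs^2 + cs + d. Substituting each data point gives a linear system:
  a + b + c + d = 7
  125a + 25b + 5c + d = 447
  343a + 49b + 7c + d = 1171
  729a + 81b + 9c + d = 2423
Solving the system yields a = 3, b = 3, c = -1, d = 2.
So q(s) = 3s^3 + 3s^2 - s + 2.
Then q(3) = 107.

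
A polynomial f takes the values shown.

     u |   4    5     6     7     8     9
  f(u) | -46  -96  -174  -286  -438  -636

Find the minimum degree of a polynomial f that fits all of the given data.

3

Forward differences of the values at u = 4, 5, 6, 7, 8, 9:
  f  : -46  -96  -174  -286  -438  -636
  Δ  : -50  -78  -112  -152  -198
  Δ^2: -28  -34  -40  -46
  Δ^3: -6  -6  -6
  Δ^4: 0  0
  Δ^5: 0
The third differences are constant (-6) and nonzero, while all higher differences vanish, so the minimal degree is 3.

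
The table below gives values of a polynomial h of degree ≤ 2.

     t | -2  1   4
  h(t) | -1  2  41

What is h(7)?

116

Using the Lagrange interpolation formula with nodes -2, 1, 4:
  L_0(t) = (t - 1)(t - 4) / 18
  L_1(t) = (t + 2)(t - 4) / -9
  L_2(t) = (t + 2)(t - 1) / 18
Then h(t) = -1·L_0(t) + 2·L_1(t) + 41·L_2(t).
Expanding and collecting terms gives h(t) = 2t^2 + 3t - 3.
Evaluating at t = 7: h(7) = 116.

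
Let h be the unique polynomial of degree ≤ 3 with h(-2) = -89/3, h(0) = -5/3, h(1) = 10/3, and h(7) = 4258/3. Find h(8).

6331/3

Using the Lagrange interpolation formula with nodes -2, 0, 1, 7:
  L_0(u) = u(u - 1)(u - 7) / -54
  L_1(u) = (u + 2)(u - 1)(u - 7) / 14
  L_2(u) = (u + 2)u(u - 7) / -18
  L_3(u) = (u + 2)u(u - 1) / 378
Then h(u) = -89/3·L_0(u) - 5/3·L_1(u) + 10/3·L_2(u) + 4258/3·L_3(u).
Expanding and collecting terms gives h(u) = 4u^3 + u^2 - 5/3.
Evaluating at u = 8: h(8) = 6331/3.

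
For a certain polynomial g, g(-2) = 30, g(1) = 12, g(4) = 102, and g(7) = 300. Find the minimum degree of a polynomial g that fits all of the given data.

2

Forward differences of the values at u = -2, 1, 4, 7:
  g  : 30  12  102  300
  Δ  : -18  90  198
  Δ^2: 108  108
  Δ^3: 0
The second differences are constant (108) and nonzero, while all higher differences vanish, so the minimal degree is 2.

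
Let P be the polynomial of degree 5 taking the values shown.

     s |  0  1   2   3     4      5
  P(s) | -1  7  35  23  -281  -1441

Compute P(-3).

335

Write P(s) = as^5 + bs^4 + cs^3 + ds^2 + es + k. Substituting each data point gives a linear system:
  k = -1
  a + b + c + d + e + k = 7
  32a + 16b + 8c + 4d + 2e + k = 35
  243a + 81b + 27c + 9d + 3e + k = 23
  1024a + 256b + 64c + 16d + 4e + k = -281
  3125a + 625b + 125c + 25d + 5e + k = -1441
Solving the system yields a = -1, b = 2, c = 3, d = 2, e = 2, k = -1.
So P(s) = -s^5 + 2s^4 + 3s^3 + 2s^2 + 2s - 1.
Then P(-3) = 335.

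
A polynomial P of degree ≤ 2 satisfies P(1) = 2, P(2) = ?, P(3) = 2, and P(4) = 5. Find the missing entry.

The 3 known points determine the degree-2 polynomial uniquely.
Write P(s) = as^2 + bs + c. Substituting each data point gives a linear system:
  a + b + c = 2
  9a + 3b + c = 2
  16a + 4b + c = 5
Solving the system yields a = 1, b = -4, c = 5.
So P(s) = s^2 - 4s + 5.
Then P(2) = 1.

1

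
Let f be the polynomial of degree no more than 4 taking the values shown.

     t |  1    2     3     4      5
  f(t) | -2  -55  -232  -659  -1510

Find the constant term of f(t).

5

Write f(t) = at^4 + bt^3 + ct^2 + dt + e. Substituting each data point gives a linear system:
  a + b + c + d + e = -2
  16a + 8b + 4c + 2d + e = -55
  81a + 27b + 9c + 3d + e = -232
  256a + 64b + 16c + 4d + e = -659
  625a + 125b + 25c + 5d + e = -1510
Solving the system yields a = -2, b = -1, c = -6, d = 2, e = 5.
So f(t) = -2t⁴ - t³ - 6t² + 2t + 5.
The constant term is 5.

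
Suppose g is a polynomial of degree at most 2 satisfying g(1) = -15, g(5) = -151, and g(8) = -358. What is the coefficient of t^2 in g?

Write g(t) = at^2 + bt + c. Substituting each data point gives a linear system:
  a + b + c = -15
  25a + 5b + c = -151
  64a + 8b + c = -358
Solving the system yields a = -5, b = -4, c = -6.
So g(t) = -5t^2 - 4t - 6.
The leading coefficient is -5.

-5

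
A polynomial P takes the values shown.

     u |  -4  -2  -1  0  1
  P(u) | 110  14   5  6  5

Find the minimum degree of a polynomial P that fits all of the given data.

3

Divided differences on the nodes -4, -2, -1, 0, 1:
  order 0: 110  14  5  6  5
  order 1: -48  -9  1  -1
  order 2: 13  5  -1
  order 3: -2  -2
  order 4: 0
The order-3 divided differences are all -2 (nonzero) and every higher order vanishes, so the data lies on a polynomial of degree exactly 3.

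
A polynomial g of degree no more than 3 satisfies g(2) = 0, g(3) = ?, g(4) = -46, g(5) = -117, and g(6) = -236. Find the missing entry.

-11

The 4 known points determine the degree-3 polynomial uniquely.
Write g(t) = at^3 + bt^2 + ct + d. Substituting each data point gives a linear system:
  8a + 4b + 2c + d = 0
  64a + 16b + 4c + d = -46
  125a + 25b + 5c + d = -117
  216a + 36b + 6c + d = -236
Solving the system yields a = -2, b = 6, c = -3, d = -2.
So g(t) = -2t^3 + 6t^2 - 3t - 2.
Then g(3) = -11.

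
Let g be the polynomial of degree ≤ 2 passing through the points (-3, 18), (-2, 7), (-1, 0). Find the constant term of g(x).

Write g(x) = ax^2 + bx + c. Substituting each data point gives a linear system:
  9a - 3b + c = 18
  4a - 2b + c = 7
  a - b + c = 0
Solving the system yields a = 2, b = -1, c = -3.
So g(x) = 2x^2 - x - 3.
The constant term is -3.

-3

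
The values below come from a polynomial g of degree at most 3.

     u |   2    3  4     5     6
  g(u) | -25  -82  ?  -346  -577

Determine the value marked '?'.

-185

On equispaced nodes a degree-3 polynomial has vanishing fourth forward difference, so
  g(2) - 4·g(3) + 6·g(4) - 4·g(5) + g(6) = 0.
Substituting the known values and solving for g(4):
  6·g(4) = -1110
  g(4) = -185.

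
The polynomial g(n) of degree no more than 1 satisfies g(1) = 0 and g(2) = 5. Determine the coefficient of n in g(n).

5

Write g(n) = an + b. Substituting each data point gives a linear system:
  a + b = 0
  2a + b = 5
Solving the system yields a = 5, b = -5.
So g(n) = 5n - 5.
The leading coefficient is 5.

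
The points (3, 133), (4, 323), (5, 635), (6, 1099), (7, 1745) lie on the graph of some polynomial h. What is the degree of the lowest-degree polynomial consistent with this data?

Forward differences of the values at n = 3, 4, 5, 6, 7:
  h  : 133  323  635  1099  1745
  Δ  : 190  312  464  646
  Δ^2: 122  152  182
  Δ^3: 30  30
  Δ^4: 0
The third differences are constant (30) and nonzero, while all higher differences vanish, so the minimal degree is 3.

3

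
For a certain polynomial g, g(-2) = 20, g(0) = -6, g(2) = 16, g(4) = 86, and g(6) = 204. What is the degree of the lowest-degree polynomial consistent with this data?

Forward differences of the values at u = -2, 0, 2, 4, 6:
  g  : 20  -6  16  86  204
  Δ  : -26  22  70  118
  Δ^2: 48  48  48
  Δ^3: 0  0
  Δ^4: 0
The second differences are constant (48) and nonzero, while all higher differences vanish, so the minimal degree is 2.

2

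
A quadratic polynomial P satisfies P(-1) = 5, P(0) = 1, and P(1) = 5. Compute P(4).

65

Forward differences of the values at s = -1, 0, 1:
  P  : 5  1  5
  Δ  : -4  4
  Δ^2: 8
The second differences are constant, confirming degree 2.
Interpolating (Newton forward form) and evaluating at s = 4 gives P(4) = 65.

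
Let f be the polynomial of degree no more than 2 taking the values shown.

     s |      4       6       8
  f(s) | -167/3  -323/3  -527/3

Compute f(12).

-1079/3

Forward differences of the values at s = 4, 6, 8:
  f  : -167/3  -323/3  -527/3
  Δ  : -52  -68
  Δ^2: -16
The second differences are constant, confirming degree 2.
Interpolating (Newton forward form) and evaluating at s = 12 gives f(12) = -1079/3.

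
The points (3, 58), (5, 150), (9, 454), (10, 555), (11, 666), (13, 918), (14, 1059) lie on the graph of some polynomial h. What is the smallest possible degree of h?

2

Divided differences on the nodes 3, 5, 9, 10, 11, 13, 14:
  order 0: 58  150  454  555  666  918  1059
  order 1: 46  76  101  111  126  141
  order 2: 5  5  5  5  5
  order 3: 0  0  0  0
  order 4: 0  0  0
  order 5: 0  0
  order 6: 0
The order-2 divided differences are all 5 (nonzero) and every higher order vanishes, so the data lies on a polynomial of degree exactly 2.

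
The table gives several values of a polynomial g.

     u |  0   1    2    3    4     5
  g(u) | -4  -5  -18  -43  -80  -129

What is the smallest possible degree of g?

Forward differences of the values at u = 0, 1, 2, 3, 4, 5:
  g  : -4  -5  -18  -43  -80  -129
  Δ  : -1  -13  -25  -37  -49
  Δ^2: -12  -12  -12  -12
  Δ^3: 0  0  0
  Δ^4: 0  0
  Δ^5: 0
The second differences are constant (-12) and nonzero, while all higher differences vanish, so the minimal degree is 2.

2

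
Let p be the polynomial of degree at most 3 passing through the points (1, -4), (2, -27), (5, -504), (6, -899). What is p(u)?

Using the Lagrange interpolation formula with nodes 1, 2, 5, 6:
  L_0(u) = (u - 2)(u - 5)(u - 6) / -20
  L_1(u) = (u - 1)(u - 5)(u - 6) / 12
  L_2(u) = (u - 1)(u - 2)(u - 6) / -12
  L_3(u) = (u - 1)(u - 2)(u - 5) / 20
Then p(u) = -4·L_0(u) - 27·L_1(u) - 504·L_2(u) - 899·L_3(u).
Expanding and collecting terms gives p(u) = -5u³ + 6u² - 6u + 1.
Check: p(2) = -27. ✓

p(u) = -5u^3 + 6u^2 - 6u + 1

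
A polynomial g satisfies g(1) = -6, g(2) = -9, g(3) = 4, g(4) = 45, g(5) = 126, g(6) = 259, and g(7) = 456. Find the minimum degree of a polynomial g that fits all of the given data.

3

Forward differences of the values at s = 1, 2, 3, 4, 5, 6, 7:
  g  : -6  -9  4  45  126  259  456
  Δ  : -3  13  41  81  133  197
  Δ^2: 16  28  40  52  64
  Δ^3: 12  12  12  12
  Δ^4: 0  0  0
  Δ^5: 0  0
  Δ^6: 0
The third differences are constant (12) and nonzero, while all higher differences vanish, so the minimal degree is 3.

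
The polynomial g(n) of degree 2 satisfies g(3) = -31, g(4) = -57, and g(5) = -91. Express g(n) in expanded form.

Write g(n) = an^2 + bn + c. Substituting each data point gives a linear system:
  9a + 3b + c = -31
  16a + 4b + c = -57
  25a + 5b + c = -91
Solving the system yields a = -4, b = 2, c = -1.
So g(n) = -4n^2 + 2n - 1.
Check: g(3) = -31. ✓

g(n) = -4n^2 + 2n - 1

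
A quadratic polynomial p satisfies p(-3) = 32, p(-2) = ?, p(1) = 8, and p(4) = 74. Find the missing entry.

14

The 3 known points determine the degree-2 polynomial uniquely.
Write p(s) = as^2 + bs + c. Substituting each data point gives a linear system:
  9a - 3b + c = 32
  a + b + c = 8
  16a + 4b + c = 74
Solving the system yields a = 4, b = 2, c = 2.
So p(s) = 4s² + 2s + 2.
Then p(-2) = 14.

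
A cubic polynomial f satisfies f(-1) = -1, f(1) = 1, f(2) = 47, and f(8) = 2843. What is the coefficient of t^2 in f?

Write f(t) = at^3 + bt^2 + ct + d. Substituting each data point gives a linear system:
  -a + b - c + d = -1
  a + b + c + d = 1
  8a + 4b + 2c + d = 47
  512a + 64b + 8c + d = 2843
Solving the system yields a = 5, b = 5, c = -4, d = -5.
So f(t) = 5t³ + 5t² - 4t - 5.
The coefficient of t^2 is 5.

5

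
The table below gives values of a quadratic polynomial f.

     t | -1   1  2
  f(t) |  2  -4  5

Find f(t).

Write f(t) = at^2 + bt + c. Substituting each data point gives a linear system:
  a - b + c = 2
  a + b + c = -4
  4a + 2b + c = 5
Solving the system yields a = 4, b = -3, c = -5.
So f(t) = 4t² - 3t - 5.
Check: f(1) = -4. ✓

f(t) = 4t^2 - 3t - 5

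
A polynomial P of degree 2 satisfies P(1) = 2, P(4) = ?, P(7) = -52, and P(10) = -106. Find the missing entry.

On equispaced nodes a degree-2 polynomial has vanishing third forward difference, so
  - P(1) + 3·P(4) - 3·P(7) + P(10) = 0.
Substituting the known values and solving for P(4):
  3·P(4) = -48
  P(4) = -16.

-16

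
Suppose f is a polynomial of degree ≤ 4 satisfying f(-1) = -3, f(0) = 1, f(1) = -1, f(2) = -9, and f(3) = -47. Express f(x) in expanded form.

Write f(x) = ax^4 + bx^3 + cx^2 + dx + e. Substituting each data point gives a linear system:
  a - b + c - d + e = -3
  e = 1
  a + b + c + d + e = -1
  16a + 8b + 4c + 2d + e = -9
  81a + 27b + 9c + 3d + e = -47
Solving the system yields a = -1, b = 2, c = -2, d = -1, e = 1.
So f(x) = -x^4 + 2x^3 - 2x^2 - x + 1.
Check: f(0) = 1. ✓

f(x) = -x^4 + 2x^3 - 2x^2 - x + 1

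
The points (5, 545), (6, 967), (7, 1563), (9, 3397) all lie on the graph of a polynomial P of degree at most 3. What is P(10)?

Using the Lagrange interpolation formula with nodes 5, 6, 7, 9:
  L_0(u) = (u - 6)(u - 7)(u - 9) / -8
  L_1(u) = (u - 5)(u - 7)(u - 9) / 3
  L_2(u) = (u - 5)(u - 6)(u - 9) / -4
  L_3(u) = (u - 5)(u - 6)(u - 7) / 24
Then P(u) = 545·L_0(u) + 967·L_1(u) + 1563·L_2(u) + 3397·L_3(u).
Expanding and collecting terms gives P(u) = 5u^3 - 3u^2 - 5.
Evaluating at u = 10: P(10) = 4695.

4695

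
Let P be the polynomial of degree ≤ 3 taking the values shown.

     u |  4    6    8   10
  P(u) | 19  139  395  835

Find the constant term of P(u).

Write P(u) = au^3 + bu^2 + cu + d. Substituting each data point gives a linear system:
  64a + 16b + 4c + d = 19
  216a + 36b + 6c + d = 139
  512a + 64b + 8c + d = 395
  1000a + 100b + 10c + d = 835
Solving the system yields a = 1, b = -1, c = -6, d = -5.
So P(u) = u³ - u² - 6u - 5.
The constant term is -5.

-5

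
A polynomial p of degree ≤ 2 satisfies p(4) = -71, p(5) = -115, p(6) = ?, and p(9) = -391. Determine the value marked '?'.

The 3 known points determine the degree-2 polynomial uniquely.
Write p(t) = at^2 + bt + c. Substituting each data point gives a linear system:
  16a + 4b + c = -71
  25a + 5b + c = -115
  81a + 9b + c = -391
Solving the system yields a = -5, b = 1, c = 5.
So p(t) = -5t^2 + t + 5.
Then p(6) = -169.

-169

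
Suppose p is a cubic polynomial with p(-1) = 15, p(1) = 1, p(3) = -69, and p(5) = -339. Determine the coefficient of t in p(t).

Write p(t) = at^3 + bt^2 + ct + d. Substituting each data point gives a linear system:
  -a + b - c + d = 15
  a + b + c + d = 1
  27a + 9b + 3c + d = -69
  125a + 25b + 5c + d = -339
Solving the system yields a = -3, b = 2, c = -4, d = 6.
So p(t) = -3t^3 + 2t^2 - 4t + 6.
The coefficient of t is -4.

-4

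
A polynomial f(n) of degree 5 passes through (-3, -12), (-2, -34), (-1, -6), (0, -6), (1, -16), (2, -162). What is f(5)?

-9876

Using the Lagrange interpolation formula with nodes -3, -2, -1, 0, 1, 2:
  L_0(n) = (n + 2)(n + 1)n(n - 1)(n - 2) / -120
  L_1(n) = (n + 3)(n + 1)n(n - 1)(n - 2) / 24
  L_2(n) = (n + 3)(n + 2)n(n - 1)(n - 2) / -12
  L_3(n) = (n + 3)(n + 2)(n + 1)(n - 1)(n - 2) / 12
  L_4(n) = (n + 3)(n + 2)(n + 1)n(n - 2) / -24
  L_5(n) = (n + 3)(n + 2)(n + 1)n(n - 1) / 120
Then f(n) = -12·L_0(n) - 34·L_1(n) - 6·L_2(n) - 6·L_3(n) - 16·L_4(n) - 162·L_5(n).
Expanding and collecting terms gives f(n) = -2n^5 - 6n^4 + n^3 + n^2 - 4n - 6.
Evaluating at n = 5: f(5) = -9876.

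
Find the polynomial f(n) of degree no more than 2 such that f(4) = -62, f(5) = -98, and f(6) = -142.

f(n) = -4n^2 + 2

Write f(n) = an^2 + bn + c. Substituting each data point gives a linear system:
  16a + 4b + c = -62
  25a + 5b + c = -98
  36a + 6b + c = -142
Solving the system yields a = -4, b = 0, c = 2.
So f(n) = -4n² + 2.
Check: f(5) = -98. ✓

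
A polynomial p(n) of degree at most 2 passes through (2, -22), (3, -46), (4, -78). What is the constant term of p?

Write p(n) = an^2 + bn + c. Substituting each data point gives a linear system:
  4a + 2b + c = -22
  9a + 3b + c = -46
  16a + 4b + c = -78
Solving the system yields a = -4, b = -4, c = 2.
So p(n) = -4n^2 - 4n + 2.
The constant term is 2.

2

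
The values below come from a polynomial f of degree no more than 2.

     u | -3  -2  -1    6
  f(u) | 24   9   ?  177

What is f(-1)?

The 3 known points determine the degree-2 polynomial uniquely.
Write f(u) = au^2 + bu + c. Substituting each data point gives a linear system:
  9a - 3b + c = 24
  4a - 2b + c = 9
  36a + 6b + c = 177
Solving the system yields a = 4, b = 5, c = 3.
So f(u) = 4u² + 5u + 3.
Then f(-1) = 2.

2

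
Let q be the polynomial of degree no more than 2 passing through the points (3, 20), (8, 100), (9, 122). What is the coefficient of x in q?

Write q(x) = ax^2 + bx + c. Substituting each data point gives a linear system:
  9a + 3b + c = 20
  64a + 8b + c = 100
  81a + 9b + c = 122
Solving the system yields a = 1, b = 5, c = -4.
So q(x) = x^2 + 5x - 4.
The coefficient of x is 5.

5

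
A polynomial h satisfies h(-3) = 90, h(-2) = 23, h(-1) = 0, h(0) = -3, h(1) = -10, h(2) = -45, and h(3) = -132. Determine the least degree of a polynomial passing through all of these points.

Forward differences of the values at s = -3, -2, -1, 0, 1, 2, 3:
  h  : 90  23  0  -3  -10  -45  -132
  Δ  : -67  -23  -3  -7  -35  -87
  Δ^2: 44  20  -4  -28  -52
  Δ^3: -24  -24  -24  -24
  Δ^4: 0  0  0
  Δ^5: 0  0
  Δ^6: 0
The third differences are constant (-24) and nonzero, while all higher differences vanish, so the minimal degree is 3.

3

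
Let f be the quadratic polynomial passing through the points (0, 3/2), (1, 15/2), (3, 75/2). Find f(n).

Using the Lagrange interpolation formula with nodes 0, 1, 3:
  L_0(n) = (n - 1)(n - 3) / 3
  L_1(n) = n(n - 3) / -2
  L_2(n) = n(n - 1) / 6
Then f(n) = 3/2·L_0(n) + 15/2·L_1(n) + 75/2·L_2(n).
Expanding and collecting terms gives f(n) = 3n^2 + 3n + 3/2.
Check: f(0) = 3/2. ✓

f(n) = 3n^2 + 3n + 3/2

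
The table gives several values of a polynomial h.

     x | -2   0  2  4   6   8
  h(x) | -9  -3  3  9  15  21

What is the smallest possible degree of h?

1

Forward differences of the values at x = -2, 0, 2, 4, 6, 8:
  h  : -9  -3  3  9  15  21
  Δ  : 6  6  6  6  6
  Δ^2: 0  0  0  0
  Δ^3: 0  0  0
  Δ^4: 0  0
  Δ^5: 0
The first differences are constant (6) and nonzero, while all higher differences vanish, so the minimal degree is 1.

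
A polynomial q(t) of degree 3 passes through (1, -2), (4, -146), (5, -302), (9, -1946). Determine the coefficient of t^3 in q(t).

-3

Write q(t) = at^3 + bt^2 + ct + d. Substituting each data point gives a linear system:
  a + b + c + d = -2
  64a + 16b + 4c + d = -146
  125a + 25b + 5c + d = -302
  729a + 81b + 9c + d = -1946
Solving the system yields a = -3, b = 3, c = 0, d = -2.
So q(t) = -3t^3 + 3t^2 - 2.
The leading coefficient is -3.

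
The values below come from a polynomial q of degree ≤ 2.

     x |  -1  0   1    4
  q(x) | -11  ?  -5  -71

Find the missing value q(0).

-3

The 3 known points determine the degree-2 polynomial uniquely.
Write q(x) = ax^2 + bx + c. Substituting each data point gives a linear system:
  a - b + c = -11
  a + b + c = -5
  16a + 4b + c = -71
Solving the system yields a = -5, b = 3, c = -3.
So q(x) = -5x^2 + 3x - 3.
Then q(0) = -3.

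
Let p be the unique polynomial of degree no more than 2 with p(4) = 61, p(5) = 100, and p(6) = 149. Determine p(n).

p(n) = 5n^2 - 6n + 5

Write p(n) = an^2 + bn + c. Substituting each data point gives a linear system:
  16a + 4b + c = 61
  25a + 5b + c = 100
  36a + 6b + c = 149
Solving the system yields a = 5, b = -6, c = 5.
So p(n) = 5n^2 - 6n + 5.
Check: p(5) = 100. ✓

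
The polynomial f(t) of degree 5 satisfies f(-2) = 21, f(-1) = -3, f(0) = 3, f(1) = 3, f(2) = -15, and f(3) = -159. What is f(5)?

-2457

Forward differences of the values at t = -2, -1, 0, 1, 2, 3:
  f  : 21  -3  3  3  -15  -159
  Δ  : -24  6  0  -18  -144
  Δ^2: 30  -6  -18  -126
  Δ^3: -36  -12  -108
  Δ^4: 24  -96
  Δ^5: -120
The fifth differences are constant, confirming degree 5.
Interpolating (Newton forward form) and evaluating at t = 5 gives f(5) = -2457.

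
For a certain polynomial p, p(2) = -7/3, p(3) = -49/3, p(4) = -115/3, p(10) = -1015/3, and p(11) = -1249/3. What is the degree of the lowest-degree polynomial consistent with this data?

2

Divided differences on the nodes 2, 3, 4, 10, 11:
  order 0: -7/3  -49/3  -115/3  -1015/3  -1249/3
  order 1: -14  -22  -50  -78
  order 2: -4  -4  -4
  order 3: 0  0
  order 4: 0
The order-2 divided differences are all -4 (nonzero) and every higher order vanishes, so the data lies on a polynomial of degree exactly 2.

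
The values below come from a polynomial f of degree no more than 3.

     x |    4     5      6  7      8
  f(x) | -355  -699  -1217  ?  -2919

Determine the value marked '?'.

-1945

The 4 known points determine the degree-3 polynomial uniquely.
Write f(x) = ax^3 + bx^2 + cx + d. Substituting each data point gives a linear system:
  64a + 16b + 4c + d = -355
  125a + 25b + 5c + d = -699
  216a + 36b + 6c + d = -1217
  512a + 64b + 8c + d = -2919
Solving the system yields a = -6, b = 3, c = -5, d = 1.
So f(x) = -6x^3 + 3x^2 - 5x + 1.
Then f(7) = -1945.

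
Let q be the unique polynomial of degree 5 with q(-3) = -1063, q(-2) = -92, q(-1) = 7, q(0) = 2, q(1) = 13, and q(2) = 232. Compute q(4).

6742

Using the Lagrange interpolation formula with nodes -3, -2, -1, 0, 1, 2:
  L_0(n) = (n + 2)(n + 1)n(n - 1)(n - 2) / -120
  L_1(n) = (n + 3)(n + 1)n(n - 1)(n - 2) / 24
  L_2(n) = (n + 3)(n + 2)n(n - 1)(n - 2) / -12
  L_3(n) = (n + 3)(n + 2)(n + 1)(n - 1)(n - 2) / 12
  L_4(n) = (n + 3)(n + 2)(n + 1)n(n - 2) / -24
  L_5(n) = (n + 3)(n + 2)(n + 1)n(n - 1) / 120
Then q(n) = -1063·L_0(n) - 92·L_1(n) + 7·L_2(n) + 2·L_3(n) + 13·L_4(n) + 232·L_5(n).
Expanding and collecting terms gives q(n) = 6n^5 + 3n^4 - 4n^3 + 5n^2 + n + 2.
Evaluating at n = 4: q(4) = 6742.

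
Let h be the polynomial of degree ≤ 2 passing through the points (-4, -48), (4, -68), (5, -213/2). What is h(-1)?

Using the Lagrange interpolation formula with nodes -4, 4, 5:
  L_0(s) = (s - 4)(s - 5) / 72
  L_1(s) = (s + 4)(s - 5) / -8
  L_2(s) = (s + 4)(s - 4) / 9
Then h(s) = -48·L_0(s) - 68·L_1(s) - 213/2·L_2(s).
Expanding and collecting terms gives h(s) = -4s^2 - (5/2)s + 6.
Evaluating at s = -1: h(-1) = 9/2.

9/2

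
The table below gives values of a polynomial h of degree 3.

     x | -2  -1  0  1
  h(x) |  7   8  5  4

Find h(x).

Write h(x) = ax^3 + bx^2 + cx + d. Substituting each data point gives a linear system:
  -8a + 4b - 2c + d = 7
  -a + b - c + d = 8
  d = 5
  a + b + c + d = 4
Solving the system yields a = 1, b = 1, c = -3, d = 5.
So h(x) = x^3 + x^2 - 3x + 5.
Check: h(-2) = 7. ✓

h(x) = x^3 + x^2 - 3x + 5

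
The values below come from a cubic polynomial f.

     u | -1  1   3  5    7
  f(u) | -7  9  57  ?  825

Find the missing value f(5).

281

On equispaced nodes a degree-3 polynomial has vanishing fourth forward difference, so
  f(-1) - 4·f(1) + 6·f(3) - 4·f(5) + f(7) = 0.
Substituting the known values and solving for f(5):
  -4·f(5) = -1124
  f(5) = 281.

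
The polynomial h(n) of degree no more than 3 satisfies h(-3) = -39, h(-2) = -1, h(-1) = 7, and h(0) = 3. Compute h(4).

227

Using the Lagrange interpolation formula with nodes -3, -2, -1, 0:
  L_0(n) = (n + 2)(n + 1)n / -6
  L_1(n) = (n + 3)(n + 1)n / 2
  L_2(n) = (n + 3)(n + 2)n / -2
  L_3(n) = (n + 3)(n + 2)(n + 1) / 6
Then h(n) = -39·L_0(n) - 1·L_1(n) + 7·L_2(n) + 3·L_3(n).
Expanding and collecting terms gives h(n) = 3n^3 + 3n^2 - 4n + 3.
Evaluating at n = 4: h(4) = 227.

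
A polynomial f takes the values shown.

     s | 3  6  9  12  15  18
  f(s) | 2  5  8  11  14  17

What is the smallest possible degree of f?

Forward differences of the values at s = 3, 6, 9, 12, 15, 18:
  f  : 2  5  8  11  14  17
  Δ  : 3  3  3  3  3
  Δ^2: 0  0  0  0
  Δ^3: 0  0  0
  Δ^4: 0  0
  Δ^5: 0
The first differences are constant (3) and nonzero, while all higher differences vanish, so the minimal degree is 1.

1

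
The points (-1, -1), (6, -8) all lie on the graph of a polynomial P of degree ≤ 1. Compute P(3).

-5

Using the Lagrange interpolation formula with nodes -1, 6:
  L_0(n) = (n - 6) / -7
  L_1(n) = (n + 1) / 7
Then P(n) = -1·L_0(n) - 8·L_1(n).
Expanding and collecting terms gives P(n) = -n - 2.
Evaluating at n = 3: P(3) = -5.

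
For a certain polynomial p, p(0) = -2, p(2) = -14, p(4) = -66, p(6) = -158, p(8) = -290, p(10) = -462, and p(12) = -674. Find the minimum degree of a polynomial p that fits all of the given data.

Forward differences of the values at x = 0, 2, 4, 6, 8, 10, 12:
  p  : -2  -14  -66  -158  -290  -462  -674
  Δ  : -12  -52  -92  -132  -172  -212
  Δ^2: -40  -40  -40  -40  -40
  Δ^3: 0  0  0  0
  Δ^4: 0  0  0
  Δ^5: 0  0
  Δ^6: 0
The second differences are constant (-40) and nonzero, while all higher differences vanish, so the minimal degree is 2.

2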